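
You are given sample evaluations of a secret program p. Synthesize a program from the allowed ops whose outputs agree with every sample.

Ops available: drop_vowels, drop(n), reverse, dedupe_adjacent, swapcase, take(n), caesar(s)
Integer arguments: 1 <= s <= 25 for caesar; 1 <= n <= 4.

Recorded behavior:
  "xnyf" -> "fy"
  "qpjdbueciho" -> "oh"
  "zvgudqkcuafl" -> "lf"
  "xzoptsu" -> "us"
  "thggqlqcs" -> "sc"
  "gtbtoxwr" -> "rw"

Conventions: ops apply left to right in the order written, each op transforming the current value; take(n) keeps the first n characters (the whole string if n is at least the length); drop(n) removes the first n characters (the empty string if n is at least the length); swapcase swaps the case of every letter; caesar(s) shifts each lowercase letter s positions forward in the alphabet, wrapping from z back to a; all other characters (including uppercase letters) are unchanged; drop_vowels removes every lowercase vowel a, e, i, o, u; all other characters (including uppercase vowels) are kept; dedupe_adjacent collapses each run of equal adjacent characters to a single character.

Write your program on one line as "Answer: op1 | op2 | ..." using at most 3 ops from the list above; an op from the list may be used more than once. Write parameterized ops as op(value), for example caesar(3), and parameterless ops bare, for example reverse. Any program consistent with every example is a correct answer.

reverse | take(2)

Check, running the answer program on each example:
  "xnyf" -> "fynx" -> "fy"
  "qpjdbueciho" -> "ohiceubdjpq" -> "oh"
  "zvgudqkcuafl" -> "lfauckqdugvz" -> "lf"
  "xzoptsu" -> "ustpozx" -> "us"
  "thggqlqcs" -> "scqlqgght" -> "sc"
  "gtbtoxwr" -> "rwxotbtg" -> "rw"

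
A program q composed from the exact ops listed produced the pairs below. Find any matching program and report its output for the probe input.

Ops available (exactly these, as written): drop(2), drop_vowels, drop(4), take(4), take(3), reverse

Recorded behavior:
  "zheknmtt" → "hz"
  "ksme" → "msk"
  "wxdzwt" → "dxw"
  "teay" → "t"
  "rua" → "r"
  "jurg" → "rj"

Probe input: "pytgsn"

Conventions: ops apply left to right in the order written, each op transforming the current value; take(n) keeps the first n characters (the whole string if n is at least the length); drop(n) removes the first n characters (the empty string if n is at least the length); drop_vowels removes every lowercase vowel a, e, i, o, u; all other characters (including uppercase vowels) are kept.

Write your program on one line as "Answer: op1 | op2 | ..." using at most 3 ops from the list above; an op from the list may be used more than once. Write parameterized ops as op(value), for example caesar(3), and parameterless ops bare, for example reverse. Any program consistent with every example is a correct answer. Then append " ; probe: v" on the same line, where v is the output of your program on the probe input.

take(3) | drop_vowels | reverse ; probe: "typ"

Check, running the answer program on each example:
  "zheknmtt" -> "zhe" -> "zh" -> "hz"
  "ksme" -> "ksm" -> "ksm" -> "msk"
  "wxdzwt" -> "wxd" -> "wxd" -> "dxw"
  "teay" -> "tea" -> "t" -> "t"
  "rua" -> "rua" -> "r" -> "r"
  "jurg" -> "jur" -> "jr" -> "rj"
  probe: "pytgsn" -> "pyt" -> "pyt" -> "typ"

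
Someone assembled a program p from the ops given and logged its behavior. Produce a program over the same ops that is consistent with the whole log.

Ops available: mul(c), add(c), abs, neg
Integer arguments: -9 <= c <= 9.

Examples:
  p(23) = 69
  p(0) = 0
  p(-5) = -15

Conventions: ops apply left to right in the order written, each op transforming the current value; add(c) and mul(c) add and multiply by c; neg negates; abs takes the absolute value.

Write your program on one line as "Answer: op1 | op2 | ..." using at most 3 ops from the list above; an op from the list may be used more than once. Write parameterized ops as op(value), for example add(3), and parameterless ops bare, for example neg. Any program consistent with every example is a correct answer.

neg | mul(-3)

Check, running the answer program on each example:
  23 -> -23 -> 69
  0 -> 0 -> 0
  -5 -> 5 -> -15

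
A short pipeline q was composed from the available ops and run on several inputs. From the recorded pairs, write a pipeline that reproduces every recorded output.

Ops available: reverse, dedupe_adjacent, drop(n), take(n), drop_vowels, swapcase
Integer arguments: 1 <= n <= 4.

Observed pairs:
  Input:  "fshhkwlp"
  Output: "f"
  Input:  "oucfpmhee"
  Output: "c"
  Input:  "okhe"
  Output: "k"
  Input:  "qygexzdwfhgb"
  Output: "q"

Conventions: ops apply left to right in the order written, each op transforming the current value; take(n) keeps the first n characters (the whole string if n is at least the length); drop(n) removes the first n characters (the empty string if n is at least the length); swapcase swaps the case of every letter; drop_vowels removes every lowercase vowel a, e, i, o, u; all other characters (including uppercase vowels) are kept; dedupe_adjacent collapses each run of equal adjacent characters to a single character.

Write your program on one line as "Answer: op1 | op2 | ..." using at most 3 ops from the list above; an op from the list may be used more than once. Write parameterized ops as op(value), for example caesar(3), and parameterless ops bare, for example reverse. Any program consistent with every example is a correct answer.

drop_vowels | take(1)

Check, running the answer program on each example:
  "fshhkwlp" -> "fshhkwlp" -> "f"
  "oucfpmhee" -> "cfpmh" -> "c"
  "okhe" -> "kh" -> "k"
  "qygexzdwfhgb" -> "qygxzdwfhgb" -> "q"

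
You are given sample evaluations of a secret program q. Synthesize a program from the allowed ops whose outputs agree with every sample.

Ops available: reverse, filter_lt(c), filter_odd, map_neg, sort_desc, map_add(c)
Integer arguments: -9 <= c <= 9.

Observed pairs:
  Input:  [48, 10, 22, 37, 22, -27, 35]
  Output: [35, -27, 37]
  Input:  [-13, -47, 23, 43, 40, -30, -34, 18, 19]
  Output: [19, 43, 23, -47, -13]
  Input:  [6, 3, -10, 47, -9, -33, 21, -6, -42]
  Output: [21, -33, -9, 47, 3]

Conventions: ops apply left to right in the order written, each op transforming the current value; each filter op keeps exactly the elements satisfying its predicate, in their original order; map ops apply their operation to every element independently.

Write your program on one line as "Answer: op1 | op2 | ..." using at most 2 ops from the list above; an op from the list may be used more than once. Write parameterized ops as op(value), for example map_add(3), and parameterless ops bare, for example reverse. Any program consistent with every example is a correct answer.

filter_odd | reverse

Check, running the answer program on each example:
  [48, 10, 22, 37, 22, -27, 35] -> [37, -27, 35] -> [35, -27, 37]
  [-13, -47, 23, 43, 40, -30, -34, 18, 19] -> [-13, -47, 23, 43, 19] -> [19, 43, 23, -47, -13]
  [6, 3, -10, 47, -9, -33, 21, -6, -42] -> [3, 47, -9, -33, 21] -> [21, -33, -9, 47, 3]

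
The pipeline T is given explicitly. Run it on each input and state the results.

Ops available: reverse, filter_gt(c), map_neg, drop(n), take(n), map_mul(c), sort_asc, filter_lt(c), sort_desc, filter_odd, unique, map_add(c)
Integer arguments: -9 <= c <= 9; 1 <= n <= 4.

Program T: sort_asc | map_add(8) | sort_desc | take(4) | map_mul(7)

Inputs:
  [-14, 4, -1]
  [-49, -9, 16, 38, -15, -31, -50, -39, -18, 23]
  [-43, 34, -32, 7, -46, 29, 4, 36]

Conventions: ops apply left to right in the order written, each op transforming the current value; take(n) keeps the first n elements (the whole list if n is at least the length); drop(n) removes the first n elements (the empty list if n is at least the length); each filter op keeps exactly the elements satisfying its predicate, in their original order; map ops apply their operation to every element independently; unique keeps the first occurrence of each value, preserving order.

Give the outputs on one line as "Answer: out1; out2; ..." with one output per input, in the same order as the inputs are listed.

Execution, op by op:
  [-14, 4, -1] -> [-14, -1, 4] -> [-6, 7, 12] -> [12, 7, -6] -> [12, 7, -6] -> [84, 49, -42]
  [-49, -9, 16, 38, -15, -31, -50, -39, -18, 23] -> [-50, -49, -39, -31, -18, -15, -9, 16, 23, 38] -> [-42, -41, -31, -23, -10, -7, -1, 24, 31, 46] -> [46, 31, 24, -1, -7, -10, -23, -31, -41, -42] -> [46, 31, 24, -1] -> [322, 217, 168, -7]
  [-43, 34, -32, 7, -46, 29, 4, 36] -> [-46, -43, -32, 4, 7, 29, 34, 36] -> [-38, -35, -24, 12, 15, 37, 42, 44] -> [44, 42, 37, 15, 12, -24, -35, -38] -> [44, 42, 37, 15] -> [308, 294, 259, 105]

[84, 49, -42]; [322, 217, 168, -7]; [308, 294, 259, 105]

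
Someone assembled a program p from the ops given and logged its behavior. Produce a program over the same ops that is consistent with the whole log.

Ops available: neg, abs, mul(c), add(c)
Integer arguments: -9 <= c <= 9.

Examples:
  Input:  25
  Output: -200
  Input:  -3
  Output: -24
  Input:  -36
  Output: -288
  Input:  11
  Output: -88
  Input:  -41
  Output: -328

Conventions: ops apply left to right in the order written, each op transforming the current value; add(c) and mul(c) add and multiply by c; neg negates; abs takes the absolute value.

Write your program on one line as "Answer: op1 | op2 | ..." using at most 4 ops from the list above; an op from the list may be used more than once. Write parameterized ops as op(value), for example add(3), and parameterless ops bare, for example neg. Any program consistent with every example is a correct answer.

abs | neg | mul(8)

Check, running the answer program on each example:
  25 -> 25 -> -25 -> -200
  -3 -> 3 -> -3 -> -24
  -36 -> 36 -> -36 -> -288
  11 -> 11 -> -11 -> -88
  -41 -> 41 -> -41 -> -328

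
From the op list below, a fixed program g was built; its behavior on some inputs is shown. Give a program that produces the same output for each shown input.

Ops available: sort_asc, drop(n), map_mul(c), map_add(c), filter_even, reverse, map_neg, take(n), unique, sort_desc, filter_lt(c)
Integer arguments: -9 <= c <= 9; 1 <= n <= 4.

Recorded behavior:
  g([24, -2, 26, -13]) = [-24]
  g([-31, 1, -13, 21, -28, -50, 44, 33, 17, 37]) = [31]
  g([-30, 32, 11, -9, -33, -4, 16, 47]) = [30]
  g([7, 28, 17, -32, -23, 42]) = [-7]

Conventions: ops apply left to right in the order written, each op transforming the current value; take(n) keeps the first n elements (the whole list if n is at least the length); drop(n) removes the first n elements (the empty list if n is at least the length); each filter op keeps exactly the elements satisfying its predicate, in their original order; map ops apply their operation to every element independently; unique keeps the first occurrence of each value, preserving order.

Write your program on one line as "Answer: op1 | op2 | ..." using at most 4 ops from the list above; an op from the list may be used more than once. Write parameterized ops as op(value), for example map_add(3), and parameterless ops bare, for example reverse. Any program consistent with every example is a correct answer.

map_neg | take(2) | take(1)

Check, running the answer program on each example:
  [24, -2, 26, -13] -> [-24, 2, -26, 13] -> [-24, 2] -> [-24]
  [-31, 1, -13, 21, -28, -50, 44, 33, 17, 37] -> [31, -1, 13, -21, 28, 50, -44, -33, -17, -37] -> [31, -1] -> [31]
  [-30, 32, 11, -9, -33, -4, 16, 47] -> [30, -32, -11, 9, 33, 4, -16, -47] -> [30, -32] -> [30]
  [7, 28, 17, -32, -23, 42] -> [-7, -28, -17, 32, 23, -42] -> [-7, -28] -> [-7]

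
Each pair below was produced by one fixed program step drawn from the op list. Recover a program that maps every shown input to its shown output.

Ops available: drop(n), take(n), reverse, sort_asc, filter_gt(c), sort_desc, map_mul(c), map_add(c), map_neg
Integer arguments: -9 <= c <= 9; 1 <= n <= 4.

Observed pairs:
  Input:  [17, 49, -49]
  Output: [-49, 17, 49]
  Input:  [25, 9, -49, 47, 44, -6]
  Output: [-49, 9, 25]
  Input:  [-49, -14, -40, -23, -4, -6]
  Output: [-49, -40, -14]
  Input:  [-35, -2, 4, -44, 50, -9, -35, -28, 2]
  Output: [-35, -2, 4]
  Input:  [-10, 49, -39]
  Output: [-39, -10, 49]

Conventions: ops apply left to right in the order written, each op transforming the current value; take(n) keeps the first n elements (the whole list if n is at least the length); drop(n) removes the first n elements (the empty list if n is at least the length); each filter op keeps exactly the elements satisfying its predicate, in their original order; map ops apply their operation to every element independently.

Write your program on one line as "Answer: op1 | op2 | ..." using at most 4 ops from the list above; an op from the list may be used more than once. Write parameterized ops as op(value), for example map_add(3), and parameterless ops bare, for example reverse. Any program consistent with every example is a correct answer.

take(3) | map_neg | sort_desc | map_neg

Check, running the answer program on each example:
  [17, 49, -49] -> [17, 49, -49] -> [-17, -49, 49] -> [49, -17, -49] -> [-49, 17, 49]
  [25, 9, -49, 47, 44, -6] -> [25, 9, -49] -> [-25, -9, 49] -> [49, -9, -25] -> [-49, 9, 25]
  [-49, -14, -40, -23, -4, -6] -> [-49, -14, -40] -> [49, 14, 40] -> [49, 40, 14] -> [-49, -40, -14]
  [-35, -2, 4, -44, 50, -9, -35, -28, 2] -> [-35, -2, 4] -> [35, 2, -4] -> [35, 2, -4] -> [-35, -2, 4]
  [-10, 49, -39] -> [-10, 49, -39] -> [10, -49, 39] -> [39, 10, -49] -> [-39, -10, 49]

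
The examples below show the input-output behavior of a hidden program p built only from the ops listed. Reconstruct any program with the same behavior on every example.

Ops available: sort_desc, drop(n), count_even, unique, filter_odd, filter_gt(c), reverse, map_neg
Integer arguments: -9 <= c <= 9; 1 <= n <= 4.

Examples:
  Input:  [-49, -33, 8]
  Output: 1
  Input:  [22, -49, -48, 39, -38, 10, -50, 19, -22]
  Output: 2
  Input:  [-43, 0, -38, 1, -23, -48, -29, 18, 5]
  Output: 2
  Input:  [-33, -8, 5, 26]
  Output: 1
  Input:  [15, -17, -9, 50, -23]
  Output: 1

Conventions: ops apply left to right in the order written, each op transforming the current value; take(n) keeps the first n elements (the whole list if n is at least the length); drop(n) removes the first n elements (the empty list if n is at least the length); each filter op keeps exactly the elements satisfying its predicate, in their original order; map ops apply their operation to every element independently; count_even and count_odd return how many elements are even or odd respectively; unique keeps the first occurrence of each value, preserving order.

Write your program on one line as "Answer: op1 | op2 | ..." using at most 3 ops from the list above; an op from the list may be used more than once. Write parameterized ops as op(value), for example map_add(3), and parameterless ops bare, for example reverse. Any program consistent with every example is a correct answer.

filter_gt(-3) | count_even

Check, running the answer program on each example:
  [-49, -33, 8] -> [8] -> 1
  [22, -49, -48, 39, -38, 10, -50, 19, -22] -> [22, 39, 10, 19] -> 2
  [-43, 0, -38, 1, -23, -48, -29, 18, 5] -> [0, 1, 18, 5] -> 2
  [-33, -8, 5, 26] -> [5, 26] -> 1
  [15, -17, -9, 50, -23] -> [15, 50] -> 1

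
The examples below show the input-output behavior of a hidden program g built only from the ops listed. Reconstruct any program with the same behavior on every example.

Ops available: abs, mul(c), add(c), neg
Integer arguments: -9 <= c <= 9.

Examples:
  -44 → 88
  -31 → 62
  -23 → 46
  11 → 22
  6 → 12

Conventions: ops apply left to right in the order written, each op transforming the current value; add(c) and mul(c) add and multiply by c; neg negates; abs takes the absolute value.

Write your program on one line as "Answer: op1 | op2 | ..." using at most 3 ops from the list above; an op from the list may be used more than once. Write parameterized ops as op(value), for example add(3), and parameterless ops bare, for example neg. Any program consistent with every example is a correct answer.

abs | mul(2)

Check, running the answer program on each example:
  -44 -> 44 -> 88
  -31 -> 31 -> 62
  -23 -> 23 -> 46
  11 -> 11 -> 22
  6 -> 6 -> 12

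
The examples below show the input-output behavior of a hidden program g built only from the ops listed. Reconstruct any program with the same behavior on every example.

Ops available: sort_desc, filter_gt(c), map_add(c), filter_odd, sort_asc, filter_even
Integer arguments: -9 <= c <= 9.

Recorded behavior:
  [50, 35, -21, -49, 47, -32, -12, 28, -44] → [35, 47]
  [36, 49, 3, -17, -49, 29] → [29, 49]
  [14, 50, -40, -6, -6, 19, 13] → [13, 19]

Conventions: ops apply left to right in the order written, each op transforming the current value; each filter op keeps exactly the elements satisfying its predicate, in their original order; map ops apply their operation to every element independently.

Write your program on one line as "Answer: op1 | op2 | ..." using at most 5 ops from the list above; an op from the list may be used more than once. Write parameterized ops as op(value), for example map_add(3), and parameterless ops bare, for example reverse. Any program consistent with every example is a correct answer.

filter_gt(-3) | filter_gt(3) | filter_odd | sort_asc

Check, running the answer program on each example:
  [50, 35, -21, -49, 47, -32, -12, 28, -44] -> [50, 35, 47, 28] -> [50, 35, 47, 28] -> [35, 47] -> [35, 47]
  [36, 49, 3, -17, -49, 29] -> [36, 49, 3, 29] -> [36, 49, 29] -> [49, 29] -> [29, 49]
  [14, 50, -40, -6, -6, 19, 13] -> [14, 50, 19, 13] -> [14, 50, 19, 13] -> [19, 13] -> [13, 19]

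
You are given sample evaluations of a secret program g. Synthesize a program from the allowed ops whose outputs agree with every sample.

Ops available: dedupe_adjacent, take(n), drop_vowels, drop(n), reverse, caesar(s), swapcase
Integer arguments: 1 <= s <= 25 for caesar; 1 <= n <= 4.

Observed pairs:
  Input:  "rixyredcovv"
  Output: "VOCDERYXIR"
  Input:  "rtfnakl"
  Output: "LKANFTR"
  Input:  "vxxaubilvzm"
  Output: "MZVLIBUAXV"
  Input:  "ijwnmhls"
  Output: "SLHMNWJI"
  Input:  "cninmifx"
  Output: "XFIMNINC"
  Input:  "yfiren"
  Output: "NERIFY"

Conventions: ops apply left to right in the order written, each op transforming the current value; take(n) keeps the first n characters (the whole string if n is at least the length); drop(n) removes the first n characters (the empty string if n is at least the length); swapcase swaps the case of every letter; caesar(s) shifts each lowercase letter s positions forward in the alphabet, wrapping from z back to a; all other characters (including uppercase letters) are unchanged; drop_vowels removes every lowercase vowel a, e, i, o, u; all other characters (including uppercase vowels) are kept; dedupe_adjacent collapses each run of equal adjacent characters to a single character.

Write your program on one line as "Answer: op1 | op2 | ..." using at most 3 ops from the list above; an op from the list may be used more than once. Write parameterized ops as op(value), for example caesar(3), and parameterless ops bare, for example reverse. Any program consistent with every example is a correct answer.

reverse | dedupe_adjacent | swapcase

Check, running the answer program on each example:
  "rixyredcovv" -> "vvocderyxir" -> "vocderyxir" -> "VOCDERYXIR"
  "rtfnakl" -> "lkanftr" -> "lkanftr" -> "LKANFTR"
  "vxxaubilvzm" -> "mzvlibuaxxv" -> "mzvlibuaxv" -> "MZVLIBUAXV"
  "ijwnmhls" -> "slhmnwji" -> "slhmnwji" -> "SLHMNWJI"
  "cninmifx" -> "xfimninc" -> "xfimninc" -> "XFIMNINC"
  "yfiren" -> "nerify" -> "nerify" -> "NERIFY"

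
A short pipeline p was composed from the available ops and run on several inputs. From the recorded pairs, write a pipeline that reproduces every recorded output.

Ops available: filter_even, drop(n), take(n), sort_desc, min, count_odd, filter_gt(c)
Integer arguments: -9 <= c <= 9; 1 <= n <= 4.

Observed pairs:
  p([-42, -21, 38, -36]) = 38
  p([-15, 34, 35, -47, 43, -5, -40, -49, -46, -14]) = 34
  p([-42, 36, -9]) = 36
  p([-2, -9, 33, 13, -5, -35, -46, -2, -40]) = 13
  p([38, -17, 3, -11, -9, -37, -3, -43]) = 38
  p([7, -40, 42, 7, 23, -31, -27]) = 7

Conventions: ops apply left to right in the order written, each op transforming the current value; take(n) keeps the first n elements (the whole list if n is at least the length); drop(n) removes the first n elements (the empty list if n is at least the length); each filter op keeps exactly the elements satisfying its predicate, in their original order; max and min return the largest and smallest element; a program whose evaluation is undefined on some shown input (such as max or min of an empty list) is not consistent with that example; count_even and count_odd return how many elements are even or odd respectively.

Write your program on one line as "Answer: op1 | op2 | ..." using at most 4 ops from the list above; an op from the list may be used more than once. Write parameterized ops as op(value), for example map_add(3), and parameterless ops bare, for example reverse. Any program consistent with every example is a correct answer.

filter_gt(-7) | sort_desc | filter_gt(3) | min

Check, running the answer program on each example:
  [-42, -21, 38, -36] -> [38] -> [38] -> [38] -> 38
  [-15, 34, 35, -47, 43, -5, -40, -49, -46, -14] -> [34, 35, 43, -5] -> [43, 35, 34, -5] -> [43, 35, 34] -> 34
  [-42, 36, -9] -> [36] -> [36] -> [36] -> 36
  [-2, -9, 33, 13, -5, -35, -46, -2, -40] -> [-2, 33, 13, -5, -2] -> [33, 13, -2, -2, -5] -> [33, 13] -> 13
  [38, -17, 3, -11, -9, -37, -3, -43] -> [38, 3, -3] -> [38, 3, -3] -> [38] -> 38
  [7, -40, 42, 7, 23, -31, -27] -> [7, 42, 7, 23] -> [42, 23, 7, 7] -> [42, 23, 7, 7] -> 7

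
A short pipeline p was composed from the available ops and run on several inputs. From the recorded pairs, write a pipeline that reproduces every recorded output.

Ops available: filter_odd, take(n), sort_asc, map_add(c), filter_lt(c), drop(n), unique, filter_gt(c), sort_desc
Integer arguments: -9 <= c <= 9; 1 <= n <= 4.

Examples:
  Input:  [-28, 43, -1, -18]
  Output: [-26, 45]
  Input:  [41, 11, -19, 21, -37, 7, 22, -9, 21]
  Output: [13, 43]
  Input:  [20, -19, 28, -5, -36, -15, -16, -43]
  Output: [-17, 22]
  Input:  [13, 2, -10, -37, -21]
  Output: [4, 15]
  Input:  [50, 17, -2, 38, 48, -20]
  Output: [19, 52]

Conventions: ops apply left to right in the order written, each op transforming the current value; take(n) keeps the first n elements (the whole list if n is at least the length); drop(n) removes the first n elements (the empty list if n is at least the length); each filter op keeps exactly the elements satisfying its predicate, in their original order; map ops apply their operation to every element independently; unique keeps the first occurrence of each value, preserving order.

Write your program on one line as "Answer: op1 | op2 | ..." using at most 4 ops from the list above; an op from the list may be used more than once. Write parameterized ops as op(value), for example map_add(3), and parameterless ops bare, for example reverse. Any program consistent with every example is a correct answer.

take(2) | sort_desc | sort_asc | map_add(2)

Check, running the answer program on each example:
  [-28, 43, -1, -18] -> [-28, 43] -> [43, -28] -> [-28, 43] -> [-26, 45]
  [41, 11, -19, 21, -37, 7, 22, -9, 21] -> [41, 11] -> [41, 11] -> [11, 41] -> [13, 43]
  [20, -19, 28, -5, -36, -15, -16, -43] -> [20, -19] -> [20, -19] -> [-19, 20] -> [-17, 22]
  [13, 2, -10, -37, -21] -> [13, 2] -> [13, 2] -> [2, 13] -> [4, 15]
  [50, 17, -2, 38, 48, -20] -> [50, 17] -> [50, 17] -> [17, 50] -> [19, 52]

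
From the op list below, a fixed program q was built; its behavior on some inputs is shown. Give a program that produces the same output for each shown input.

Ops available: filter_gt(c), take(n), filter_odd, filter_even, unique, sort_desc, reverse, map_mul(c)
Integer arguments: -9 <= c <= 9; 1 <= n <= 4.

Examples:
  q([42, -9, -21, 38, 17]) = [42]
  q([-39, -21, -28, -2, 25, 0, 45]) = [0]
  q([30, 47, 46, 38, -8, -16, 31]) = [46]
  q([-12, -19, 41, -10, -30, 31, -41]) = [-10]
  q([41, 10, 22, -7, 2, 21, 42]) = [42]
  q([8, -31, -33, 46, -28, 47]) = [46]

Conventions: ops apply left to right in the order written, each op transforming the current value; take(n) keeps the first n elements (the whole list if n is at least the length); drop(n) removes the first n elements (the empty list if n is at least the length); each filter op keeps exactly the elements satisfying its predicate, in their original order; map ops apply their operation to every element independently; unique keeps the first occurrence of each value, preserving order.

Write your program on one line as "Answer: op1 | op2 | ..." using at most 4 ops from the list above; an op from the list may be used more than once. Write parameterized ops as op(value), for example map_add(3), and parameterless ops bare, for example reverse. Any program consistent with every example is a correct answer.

sort_desc | filter_even | take(1)

Check, running the answer program on each example:
  [42, -9, -21, 38, 17] -> [42, 38, 17, -9, -21] -> [42, 38] -> [42]
  [-39, -21, -28, -2, 25, 0, 45] -> [45, 25, 0, -2, -21, -28, -39] -> [0, -2, -28] -> [0]
  [30, 47, 46, 38, -8, -16, 31] -> [47, 46, 38, 31, 30, -8, -16] -> [46, 38, 30, -8, -16] -> [46]
  [-12, -19, 41, -10, -30, 31, -41] -> [41, 31, -10, -12, -19, -30, -41] -> [-10, -12, -30] -> [-10]
  [41, 10, 22, -7, 2, 21, 42] -> [42, 41, 22, 21, 10, 2, -7] -> [42, 22, 10, 2] -> [42]
  [8, -31, -33, 46, -28, 47] -> [47, 46, 8, -28, -31, -33] -> [46, 8, -28] -> [46]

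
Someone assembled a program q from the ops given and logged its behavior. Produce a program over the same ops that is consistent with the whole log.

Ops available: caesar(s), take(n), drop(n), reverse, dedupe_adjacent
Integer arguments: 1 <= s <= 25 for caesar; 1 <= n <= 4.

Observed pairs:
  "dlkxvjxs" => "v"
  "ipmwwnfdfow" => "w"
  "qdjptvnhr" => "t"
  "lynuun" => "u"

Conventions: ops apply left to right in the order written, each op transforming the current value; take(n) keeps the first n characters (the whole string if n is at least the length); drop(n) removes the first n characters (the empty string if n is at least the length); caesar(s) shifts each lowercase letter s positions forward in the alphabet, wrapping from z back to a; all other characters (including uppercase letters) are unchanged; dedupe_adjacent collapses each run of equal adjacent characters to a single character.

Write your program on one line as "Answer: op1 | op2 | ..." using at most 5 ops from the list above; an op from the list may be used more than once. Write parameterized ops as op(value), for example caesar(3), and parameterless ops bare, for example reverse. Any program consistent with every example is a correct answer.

drop(3) | take(2) | reverse | take(1)

Check, running the answer program on each example:
  "dlkxvjxs" -> "xvjxs" -> "xv" -> "vx" -> "v"
  "ipmwwnfdfow" -> "wwnfdfow" -> "ww" -> "ww" -> "w"
  "qdjptvnhr" -> "ptvnhr" -> "pt" -> "tp" -> "t"
  "lynuun" -> "uun" -> "uu" -> "uu" -> "u"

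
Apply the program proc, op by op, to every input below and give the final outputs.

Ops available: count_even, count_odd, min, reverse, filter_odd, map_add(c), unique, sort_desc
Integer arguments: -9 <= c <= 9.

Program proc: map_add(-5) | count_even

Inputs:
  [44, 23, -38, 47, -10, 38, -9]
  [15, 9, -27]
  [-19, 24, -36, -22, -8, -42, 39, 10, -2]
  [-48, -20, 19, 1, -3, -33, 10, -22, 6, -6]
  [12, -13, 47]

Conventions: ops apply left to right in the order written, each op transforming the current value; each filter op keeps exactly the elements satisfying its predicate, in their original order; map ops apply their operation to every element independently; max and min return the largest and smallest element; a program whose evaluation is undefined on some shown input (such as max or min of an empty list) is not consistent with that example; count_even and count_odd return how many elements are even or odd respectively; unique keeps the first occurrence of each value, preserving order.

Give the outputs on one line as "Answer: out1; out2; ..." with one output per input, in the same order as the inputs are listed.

3; 3; 2; 4; 2

Execution, op by op:
  [44, 23, -38, 47, -10, 38, -9] -> [39, 18, -43, 42, -15, 33, -14] -> 3
  [15, 9, -27] -> [10, 4, -32] -> 3
  [-19, 24, -36, -22, -8, -42, 39, 10, -2] -> [-24, 19, -41, -27, -13, -47, 34, 5, -7] -> 2
  [-48, -20, 19, 1, -3, -33, 10, -22, 6, -6] -> [-53, -25, 14, -4, -8, -38, 5, -27, 1, -11] -> 4
  [12, -13, 47] -> [7, -18, 42] -> 2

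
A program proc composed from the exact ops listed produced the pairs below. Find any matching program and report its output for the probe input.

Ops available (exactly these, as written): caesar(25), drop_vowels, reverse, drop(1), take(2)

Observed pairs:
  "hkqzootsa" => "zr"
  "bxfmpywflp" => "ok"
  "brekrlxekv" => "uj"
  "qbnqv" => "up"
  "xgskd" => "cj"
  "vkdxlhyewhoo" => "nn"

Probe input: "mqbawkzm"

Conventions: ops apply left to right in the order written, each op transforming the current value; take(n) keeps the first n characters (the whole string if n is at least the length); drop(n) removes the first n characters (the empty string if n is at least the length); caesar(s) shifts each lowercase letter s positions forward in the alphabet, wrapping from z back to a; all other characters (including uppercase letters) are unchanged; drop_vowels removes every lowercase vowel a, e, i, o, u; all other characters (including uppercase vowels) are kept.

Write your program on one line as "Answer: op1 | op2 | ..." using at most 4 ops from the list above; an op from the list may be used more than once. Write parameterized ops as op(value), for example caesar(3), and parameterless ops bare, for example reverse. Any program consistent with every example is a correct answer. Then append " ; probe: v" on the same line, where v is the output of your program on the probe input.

caesar(25) | reverse | take(2) ; probe: "ly"

Check, running the answer program on each example:
  "hkqzootsa" -> "gjpynnsrz" -> "zrsnnypjg" -> "zr"
  "bxfmpywflp" -> "aweloxveko" -> "okevxolewa" -> "ok"
  "brekrlxekv" -> "aqdjqkwdju" -> "ujdwkqjdqa" -> "uj"
  "qbnqv" -> "pampu" -> "upmap" -> "up"
  "xgskd" -> "wfrjc" -> "cjrfw" -> "cj"
  "vkdxlhyewhoo" -> "ujcwkgxdvgnn" -> "nngvdxgkwcju" -> "nn"
  probe: "mqbawkzm" -> "lpazvjyl" -> "lyjvzapl" -> "ly"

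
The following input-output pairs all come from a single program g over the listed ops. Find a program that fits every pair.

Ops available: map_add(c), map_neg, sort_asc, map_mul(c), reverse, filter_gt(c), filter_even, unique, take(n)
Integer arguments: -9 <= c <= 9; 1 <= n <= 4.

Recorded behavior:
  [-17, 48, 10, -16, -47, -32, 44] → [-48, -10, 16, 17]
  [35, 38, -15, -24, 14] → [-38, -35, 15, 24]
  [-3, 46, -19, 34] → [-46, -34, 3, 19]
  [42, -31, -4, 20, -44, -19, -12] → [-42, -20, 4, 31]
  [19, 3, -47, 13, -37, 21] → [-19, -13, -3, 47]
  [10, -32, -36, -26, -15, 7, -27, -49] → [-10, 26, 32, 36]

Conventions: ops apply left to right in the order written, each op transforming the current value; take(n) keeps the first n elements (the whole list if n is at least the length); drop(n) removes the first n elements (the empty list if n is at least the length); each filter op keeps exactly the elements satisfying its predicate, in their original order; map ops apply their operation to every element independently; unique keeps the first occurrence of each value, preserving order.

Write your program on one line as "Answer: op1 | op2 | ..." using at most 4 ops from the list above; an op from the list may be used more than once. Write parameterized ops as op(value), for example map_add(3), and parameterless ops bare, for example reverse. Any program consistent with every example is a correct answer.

take(4) | map_neg | sort_asc

Check, running the answer program on each example:
  [-17, 48, 10, -16, -47, -32, 44] -> [-17, 48, 10, -16] -> [17, -48, -10, 16] -> [-48, -10, 16, 17]
  [35, 38, -15, -24, 14] -> [35, 38, -15, -24] -> [-35, -38, 15, 24] -> [-38, -35, 15, 24]
  [-3, 46, -19, 34] -> [-3, 46, -19, 34] -> [3, -46, 19, -34] -> [-46, -34, 3, 19]
  [42, -31, -4, 20, -44, -19, -12] -> [42, -31, -4, 20] -> [-42, 31, 4, -20] -> [-42, -20, 4, 31]
  [19, 3, -47, 13, -37, 21] -> [19, 3, -47, 13] -> [-19, -3, 47, -13] -> [-19, -13, -3, 47]
  [10, -32, -36, -26, -15, 7, -27, -49] -> [10, -32, -36, -26] -> [-10, 32, 36, 26] -> [-10, 26, 32, 36]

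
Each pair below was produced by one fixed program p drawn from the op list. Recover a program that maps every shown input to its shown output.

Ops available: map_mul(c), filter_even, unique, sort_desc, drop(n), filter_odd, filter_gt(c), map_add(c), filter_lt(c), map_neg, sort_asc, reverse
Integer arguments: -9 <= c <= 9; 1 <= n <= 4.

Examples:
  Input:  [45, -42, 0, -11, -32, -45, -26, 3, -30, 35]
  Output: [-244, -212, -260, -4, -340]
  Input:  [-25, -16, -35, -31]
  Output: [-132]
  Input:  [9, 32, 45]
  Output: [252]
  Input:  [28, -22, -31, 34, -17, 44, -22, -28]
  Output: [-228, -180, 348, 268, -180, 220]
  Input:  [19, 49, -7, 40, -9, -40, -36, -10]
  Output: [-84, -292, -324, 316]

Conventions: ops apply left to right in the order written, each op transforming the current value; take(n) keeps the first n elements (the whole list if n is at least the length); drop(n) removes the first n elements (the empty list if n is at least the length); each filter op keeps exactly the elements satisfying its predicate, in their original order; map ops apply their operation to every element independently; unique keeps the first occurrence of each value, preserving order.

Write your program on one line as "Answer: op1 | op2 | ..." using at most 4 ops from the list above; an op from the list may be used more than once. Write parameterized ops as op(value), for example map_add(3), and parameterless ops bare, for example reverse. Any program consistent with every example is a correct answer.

filter_even | map_mul(8) | reverse | map_add(-4)

Check, running the answer program on each example:
  [45, -42, 0, -11, -32, -45, -26, 3, -30, 35] -> [-42, 0, -32, -26, -30] -> [-336, 0, -256, -208, -240] -> [-240, -208, -256, 0, -336] -> [-244, -212, -260, -4, -340]
  [-25, -16, -35, -31] -> [-16] -> [-128] -> [-128] -> [-132]
  [9, 32, 45] -> [32] -> [256] -> [256] -> [252]
  [28, -22, -31, 34, -17, 44, -22, -28] -> [28, -22, 34, 44, -22, -28] -> [224, -176, 272, 352, -176, -224] -> [-224, -176, 352, 272, -176, 224] -> [-228, -180, 348, 268, -180, 220]
  [19, 49, -7, 40, -9, -40, -36, -10] -> [40, -40, -36, -10] -> [320, -320, -288, -80] -> [-80, -288, -320, 320] -> [-84, -292, -324, 316]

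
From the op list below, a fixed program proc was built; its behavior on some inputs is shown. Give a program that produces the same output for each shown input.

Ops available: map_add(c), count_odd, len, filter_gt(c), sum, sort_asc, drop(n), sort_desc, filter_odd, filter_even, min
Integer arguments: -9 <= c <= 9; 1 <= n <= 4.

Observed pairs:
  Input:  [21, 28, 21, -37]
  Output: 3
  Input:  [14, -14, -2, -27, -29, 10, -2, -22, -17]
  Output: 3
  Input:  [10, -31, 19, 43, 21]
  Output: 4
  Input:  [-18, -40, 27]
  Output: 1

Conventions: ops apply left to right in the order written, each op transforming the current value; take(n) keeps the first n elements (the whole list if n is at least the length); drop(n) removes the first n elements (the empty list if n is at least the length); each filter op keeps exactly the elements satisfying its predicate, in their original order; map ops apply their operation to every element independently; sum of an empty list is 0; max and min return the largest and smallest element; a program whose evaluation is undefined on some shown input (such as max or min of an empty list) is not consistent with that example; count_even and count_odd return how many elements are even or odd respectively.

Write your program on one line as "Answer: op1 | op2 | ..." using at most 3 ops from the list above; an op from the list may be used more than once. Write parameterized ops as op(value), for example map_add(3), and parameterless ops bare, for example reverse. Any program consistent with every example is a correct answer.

map_add(5) | filter_even | len

Check, running the answer program on each example:
  [21, 28, 21, -37] -> [26, 33, 26, -32] -> [26, 26, -32] -> 3
  [14, -14, -2, -27, -29, 10, -2, -22, -17] -> [19, -9, 3, -22, -24, 15, 3, -17, -12] -> [-22, -24, -12] -> 3
  [10, -31, 19, 43, 21] -> [15, -26, 24, 48, 26] -> [-26, 24, 48, 26] -> 4
  [-18, -40, 27] -> [-13, -35, 32] -> [32] -> 1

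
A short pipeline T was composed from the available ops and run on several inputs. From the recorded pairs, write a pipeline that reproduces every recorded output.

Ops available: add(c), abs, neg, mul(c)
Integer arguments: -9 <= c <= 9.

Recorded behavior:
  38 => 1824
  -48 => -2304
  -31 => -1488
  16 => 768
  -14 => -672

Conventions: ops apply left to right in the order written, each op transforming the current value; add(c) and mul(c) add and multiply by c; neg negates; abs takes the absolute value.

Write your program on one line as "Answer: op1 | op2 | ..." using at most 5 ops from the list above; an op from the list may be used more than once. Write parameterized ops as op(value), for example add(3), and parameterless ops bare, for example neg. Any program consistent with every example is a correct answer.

mul(6) | neg | mul(8) | neg

Check, running the answer program on each example:
  38 -> 228 -> -228 -> -1824 -> 1824
  -48 -> -288 -> 288 -> 2304 -> -2304
  -31 -> -186 -> 186 -> 1488 -> -1488
  16 -> 96 -> -96 -> -768 -> 768
  -14 -> -84 -> 84 -> 672 -> -672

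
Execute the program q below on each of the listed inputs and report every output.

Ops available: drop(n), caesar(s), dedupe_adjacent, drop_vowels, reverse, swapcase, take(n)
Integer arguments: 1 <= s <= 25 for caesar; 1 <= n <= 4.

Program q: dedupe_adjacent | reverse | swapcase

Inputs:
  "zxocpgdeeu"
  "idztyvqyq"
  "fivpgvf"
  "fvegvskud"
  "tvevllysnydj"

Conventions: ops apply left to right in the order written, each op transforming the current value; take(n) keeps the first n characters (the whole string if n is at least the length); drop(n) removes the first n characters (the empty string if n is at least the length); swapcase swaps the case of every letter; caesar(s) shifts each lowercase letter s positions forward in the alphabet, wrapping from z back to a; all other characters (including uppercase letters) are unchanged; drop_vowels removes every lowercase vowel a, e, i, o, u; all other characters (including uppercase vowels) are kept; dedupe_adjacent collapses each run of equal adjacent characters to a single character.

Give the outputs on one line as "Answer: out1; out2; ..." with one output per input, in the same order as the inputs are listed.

"UEDGPCOXZ"; "QYQVYTZDI"; "FVGPVIF"; "DUKSVGEVF"; "JDYNSYLVEVT"

Execution, op by op:
  "zxocpgdeeu" -> "zxocpgdeu" -> "uedgpcoxz" -> "UEDGPCOXZ"
  "idztyvqyq" -> "idztyvqyq" -> "qyqvytzdi" -> "QYQVYTZDI"
  "fivpgvf" -> "fivpgvf" -> "fvgpvif" -> "FVGPVIF"
  "fvegvskud" -> "fvegvskud" -> "duksvgevf" -> "DUKSVGEVF"
  "tvevllysnydj" -> "tvevlysnydj" -> "jdynsylvevt" -> "JDYNSYLVEVT"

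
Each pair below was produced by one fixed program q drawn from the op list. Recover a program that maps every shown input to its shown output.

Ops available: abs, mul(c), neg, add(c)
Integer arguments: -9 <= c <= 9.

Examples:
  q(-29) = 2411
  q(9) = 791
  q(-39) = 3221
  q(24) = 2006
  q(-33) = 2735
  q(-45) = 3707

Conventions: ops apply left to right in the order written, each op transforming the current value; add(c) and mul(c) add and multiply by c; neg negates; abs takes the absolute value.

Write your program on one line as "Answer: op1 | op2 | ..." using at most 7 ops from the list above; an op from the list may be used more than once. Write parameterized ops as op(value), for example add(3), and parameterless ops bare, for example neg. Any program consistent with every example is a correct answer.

abs | mul(-9) | abs | add(7) | mul(9) | add(-1)

Check, running the answer program on each example:
  -29 -> 29 -> -261 -> 261 -> 268 -> 2412 -> 2411
  9 -> 9 -> -81 -> 81 -> 88 -> 792 -> 791
  -39 -> 39 -> -351 -> 351 -> 358 -> 3222 -> 3221
  24 -> 24 -> -216 -> 216 -> 223 -> 2007 -> 2006
  -33 -> 33 -> -297 -> 297 -> 304 -> 2736 -> 2735
  -45 -> 45 -> -405 -> 405 -> 412 -> 3708 -> 3707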